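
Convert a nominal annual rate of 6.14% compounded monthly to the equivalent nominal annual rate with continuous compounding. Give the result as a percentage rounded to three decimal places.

EAR = (1 + 0.0614/12)^12 − 1 = 0.063158.
Equivalent continuous rate: r = ln(1 + 0.063158) = 0.061243 = 6.124%.

6.124%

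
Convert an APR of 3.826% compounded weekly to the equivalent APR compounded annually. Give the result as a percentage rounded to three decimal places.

3.899%

EAR = (1 + 0.03826/52)^52 − 1 = 0.038987.
Compounded annually, the equivalent nominal rate is the EAR itself: 3.899%.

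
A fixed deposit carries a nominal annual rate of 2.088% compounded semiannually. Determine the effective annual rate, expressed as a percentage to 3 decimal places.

2.099%

EAR = (1 + 0.02088/2)^2 − 1.
= (1 + 0.010440)^2 − 1 = 1.020989 − 1 = 2.099%.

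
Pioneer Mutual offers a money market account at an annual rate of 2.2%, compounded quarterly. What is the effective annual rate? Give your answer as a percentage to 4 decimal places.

EAR = (1 + 0.022/4)^4 − 1.
= 1.022182 − 1 = 2.2182%.

2.2182%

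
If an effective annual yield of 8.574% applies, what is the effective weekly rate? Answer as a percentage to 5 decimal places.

The per-week rate i satisfies (1 + i)^52 = 1 + 0.08574.
i = 1.08574^(1/52) − 1 = 0.0015832 = 0.15832%.

0.15832%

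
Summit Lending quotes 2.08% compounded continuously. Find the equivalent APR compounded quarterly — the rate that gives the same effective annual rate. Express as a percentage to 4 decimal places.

EAR under continuous compounding: e^0.0208 − 1 = 0.021018.
Solve (1 + r/4)^4 = 1.021018: r/4 = 1.021018^(1/4) − 1 = 0.005214, so r = 0.020854 = 2.0854%.

2.0854%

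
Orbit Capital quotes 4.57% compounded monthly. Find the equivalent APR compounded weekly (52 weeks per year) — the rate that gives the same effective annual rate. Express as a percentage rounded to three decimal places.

EAR = (1 + 0.0457/12)^12 − 1 = 0.046669.
Solve (1 + r/52)^52 = 1.046669: r/52 = 1.046669^(1/52) − 1 = 0.000878, so r = 0.045633 = 4.563%.

4.563%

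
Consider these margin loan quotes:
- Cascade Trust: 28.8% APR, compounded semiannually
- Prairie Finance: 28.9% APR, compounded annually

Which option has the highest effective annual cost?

Cascade Trust

Cascade Trust: (1 + 0.288/2)^2 − 1 = 30.874%
Prairie Finance: compounded annually, EAR = 28.900%
The highest effective annual rate is Cascade Trust at 30.874%.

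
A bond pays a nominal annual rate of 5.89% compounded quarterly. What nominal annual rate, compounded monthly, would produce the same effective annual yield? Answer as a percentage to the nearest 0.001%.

5.861%

EAR = (1 + 0.0589/4)^4 − 1 = 0.060214.
Solve (1 + r/12)^12 = 1.060214: r/12 = 1.060214^(1/12) − 1 = 0.004884, so r = 0.058613 = 5.861%.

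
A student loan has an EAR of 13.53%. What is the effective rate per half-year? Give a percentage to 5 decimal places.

6.55046%

The per-half-year rate i satisfies (1 + i)^2 = 1 + 0.1353.
i = 1.1353^(1/2) − 1 = 0.0655046 = 6.55046%.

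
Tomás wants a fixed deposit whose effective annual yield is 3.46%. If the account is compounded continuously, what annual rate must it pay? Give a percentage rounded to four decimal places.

Continuous: nominal r satisfies e^r − 1 = 0.0346.
r = ln(1 + 0.0346) = ln(1.0346) = 0.034015 = 3.4015%.

3.4015%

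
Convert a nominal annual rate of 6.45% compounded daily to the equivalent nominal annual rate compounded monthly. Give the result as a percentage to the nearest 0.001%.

6.467%

EAR = (1 + 0.0645/365)^365 − 1 = 0.066620.
Solve (1 + r/12)^12 = 1.066620: r/12 = 1.066620^(1/12) − 1 = 0.005389, so r = 0.064668 = 6.467%.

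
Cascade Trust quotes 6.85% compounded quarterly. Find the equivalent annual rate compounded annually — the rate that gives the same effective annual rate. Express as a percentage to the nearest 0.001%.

EAR = (1 + 0.0685/4)^4 − 1 = 0.070280.
Compounded annually, the equivalent nominal rate is the EAR itself: 7.028%.

7.028%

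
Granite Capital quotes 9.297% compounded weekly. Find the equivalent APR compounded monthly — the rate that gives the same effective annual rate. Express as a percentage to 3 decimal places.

EAR = (1 + 0.09297/52)^52 − 1 = 0.097338.
Solve (1 + r/12)^12 = 1.097338: r/12 = 1.097338^(1/12) − 1 = 0.007771, so r = 0.093247 = 9.325%.

9.325%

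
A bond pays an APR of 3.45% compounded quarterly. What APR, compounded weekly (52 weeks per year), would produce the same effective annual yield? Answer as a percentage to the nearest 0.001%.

3.436%

EAR = (1 + 0.0345/4)^4 − 1 = 0.034949.
Solve (1 + r/52)^52 = 1.034949: r/52 = 1.034949^(1/52) − 1 = 0.000661, so r = 0.034363 = 3.436%.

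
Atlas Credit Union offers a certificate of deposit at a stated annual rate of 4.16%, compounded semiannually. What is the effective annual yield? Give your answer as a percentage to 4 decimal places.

EAR = (1 + 0.0416/2)^2 − 1.
= (1 + 0.020800)^2 − 1 = 1.042033 − 1 = 4.2033%.

4.2033%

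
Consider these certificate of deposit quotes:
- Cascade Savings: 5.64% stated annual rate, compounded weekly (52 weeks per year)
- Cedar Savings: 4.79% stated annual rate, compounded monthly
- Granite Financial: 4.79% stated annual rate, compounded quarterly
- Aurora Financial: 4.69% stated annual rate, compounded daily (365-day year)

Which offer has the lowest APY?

Cascade Savings: (1 + 0.0564/52)^52 − 1 = 5.799%
Cedar Savings: (1 + 0.0479/12)^12 − 1 = 4.897%
Granite Financial: (1 + 0.0479/4)^4 − 1 = 4.877%
Aurora Financial: (1 + 0.0469/365)^365 − 1 = 4.801%
The lowest effective annual rate is Aurora Financial at 4.801%.

Aurora Financial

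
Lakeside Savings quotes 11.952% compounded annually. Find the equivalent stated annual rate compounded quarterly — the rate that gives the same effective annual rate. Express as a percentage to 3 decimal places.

Compounded annually, EAR = nominal = 0.119520.
Solve (1 + r/4)^4 = 1.119520: r/4 = 1.119520^(1/4) − 1 = 0.028627, so r = 0.114508 = 11.451%.

11.451%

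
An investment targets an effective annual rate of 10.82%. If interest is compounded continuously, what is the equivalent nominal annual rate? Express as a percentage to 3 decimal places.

Continuous: nominal r satisfies e^r − 1 = 0.1082.
r = ln(1 + 0.1082) = ln(1.1082) = 0.102737 = 10.274%.

10.274%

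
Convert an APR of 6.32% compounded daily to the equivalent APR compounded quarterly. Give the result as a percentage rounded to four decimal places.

6.3696%

EAR = (1 + 0.0632/365)^365 − 1 = 0.065234.
Solve (1 + r/4)^4 = 1.065234: r/4 = 1.065234^(1/4) − 1 = 0.015924, so r = 0.063696 = 6.3696%.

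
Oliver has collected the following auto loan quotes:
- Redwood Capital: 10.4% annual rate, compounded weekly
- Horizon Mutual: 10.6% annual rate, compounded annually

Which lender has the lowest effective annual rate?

Horizon Mutual

Redwood Capital: (1 + 0.104/52)^52 − 1 = 10.949%
Horizon Mutual: compounded annually, EAR = 10.600%
The lowest effective annual rate is Horizon Mutual at 10.600%.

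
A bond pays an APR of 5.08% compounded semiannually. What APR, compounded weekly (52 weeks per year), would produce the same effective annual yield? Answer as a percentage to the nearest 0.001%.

5.019%

EAR = (1 + 0.0508/2)^2 − 1 = 0.051445.
Solve (1 + r/52)^52 = 1.051445: r/52 = 1.051445^(1/52) − 1 = 0.000965, so r = 0.050190 = 5.019%.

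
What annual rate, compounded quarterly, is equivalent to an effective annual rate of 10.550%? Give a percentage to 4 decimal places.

10.1566%

(1 + r/4)^4 − 1 = 0.10550, so 1 + r/4 = 1.10550^(1/4).
r/4 = 0.025391, so r = 0.101566 = 10.1566%.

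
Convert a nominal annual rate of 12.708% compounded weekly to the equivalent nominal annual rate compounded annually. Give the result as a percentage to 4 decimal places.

13.5332%

EAR = (1 + 0.12708/52)^52 − 1 = 0.135332.
Compounded annually, the equivalent nominal rate is the EAR itself: 13.5332%.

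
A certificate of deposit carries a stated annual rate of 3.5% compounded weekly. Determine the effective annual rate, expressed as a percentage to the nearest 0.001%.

3.561%

EAR = (1 + 0.035/52)^52 − 1.
= (1 + 0.000673)^52 − 1 = 1.035608 − 1 = 3.561%.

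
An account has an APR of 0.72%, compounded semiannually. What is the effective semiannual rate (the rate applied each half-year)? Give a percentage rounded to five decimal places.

With a nominal annual rate compounded semiannually, the periodic rate is the nominal rate divided by 2.
i = 0.0072 / 2 = 0.0036000 = 0.36000%.

0.36000%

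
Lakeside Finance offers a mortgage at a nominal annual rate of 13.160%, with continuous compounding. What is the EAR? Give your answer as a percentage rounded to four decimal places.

With continuous compounding, EAR = e^0.13160 − 1.
e^0.13160 = 1.140652, so EAR = 0.140652 = 14.0652%.

14.0652%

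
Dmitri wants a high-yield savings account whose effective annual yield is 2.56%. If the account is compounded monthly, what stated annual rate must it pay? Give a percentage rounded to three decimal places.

2.530%

(1 + r/12)^12 − 1 = 0.0256, so 1 + r/12 = 1.0256^(1/12).
r/12 = 0.002109, so r = 0.025304 = 2.530%.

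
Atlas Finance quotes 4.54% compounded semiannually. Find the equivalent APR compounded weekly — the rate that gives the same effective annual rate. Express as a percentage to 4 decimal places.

EAR = (1 + 0.0454/2)^2 − 1 = 0.045915.
Solve (1 + r/52)^52 = 1.045915: r/52 = 1.045915^(1/52) − 1 = 0.000864, so r = 0.044912 = 4.4912%.

4.4912%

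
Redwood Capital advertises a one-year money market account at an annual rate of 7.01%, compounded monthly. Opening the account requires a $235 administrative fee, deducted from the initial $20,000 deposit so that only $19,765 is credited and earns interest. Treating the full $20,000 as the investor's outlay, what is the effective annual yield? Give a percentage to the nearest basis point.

5.98%

Value after one year: 19,765 × (1 + 0.0701/12)^12 = 19,765 × 1.072397 = $21,195.92.
Effective yield on the $20,000 outlay: 21,195.92 / 20,000 − 1 = 0.059796 = 5.98%.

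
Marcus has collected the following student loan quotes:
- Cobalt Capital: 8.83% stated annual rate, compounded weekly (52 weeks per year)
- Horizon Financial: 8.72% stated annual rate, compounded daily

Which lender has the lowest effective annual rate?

Cobalt Capital: (1 + 0.0883/52)^52 − 1 = 9.223%
Horizon Financial: (1 + 0.0872/365)^365 − 1 = 9.110%
The lowest effective annual rate is Horizon Financial at 9.110%.

Horizon Financial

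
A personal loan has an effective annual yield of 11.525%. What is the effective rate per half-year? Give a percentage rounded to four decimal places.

The per-half-year rate i satisfies (1 + i)^2 = 1 + 0.11525.
i = 1.11525^(1/2) − 1 = 0.0560540 = 5.6054%.

5.6054%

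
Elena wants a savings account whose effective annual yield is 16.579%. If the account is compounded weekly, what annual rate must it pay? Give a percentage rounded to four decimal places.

(1 + r/52)^52 − 1 = 0.16579, so 1 + r/52 = 1.16579^(1/52).
r/52 = 0.002954, so r = 0.153625 = 15.3625%.

15.3625%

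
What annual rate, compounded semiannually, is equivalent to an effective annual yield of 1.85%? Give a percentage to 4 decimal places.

(1 + r/2)^2 − 1 = 0.0185, so 1 + r/2 = 1.0185^(1/2).
r/2 = 0.009208, so r = 0.018415 = 1.8415%.

1.8415%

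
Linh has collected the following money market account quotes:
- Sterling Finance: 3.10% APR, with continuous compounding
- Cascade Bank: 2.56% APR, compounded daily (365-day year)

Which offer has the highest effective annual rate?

Sterling Finance

Sterling Finance: e^0.0310 − 1 = 3.149%
Cascade Bank: (1 + 0.0256/365)^365 − 1 = 2.593%
The highest effective annual rate is Sterling Finance at 3.149%.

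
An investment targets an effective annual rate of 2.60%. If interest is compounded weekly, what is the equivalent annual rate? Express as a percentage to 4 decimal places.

2.5674%

(1 + r/52)^52 − 1 = 0.0260, so 1 + r/52 = 1.0260^(1/52).
r/52 = 0.000494, so r = 0.025674 = 2.5674%.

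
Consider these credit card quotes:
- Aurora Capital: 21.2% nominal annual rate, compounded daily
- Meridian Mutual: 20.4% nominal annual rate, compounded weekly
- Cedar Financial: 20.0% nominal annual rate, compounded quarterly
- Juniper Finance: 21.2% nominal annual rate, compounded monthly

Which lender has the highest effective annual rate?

Aurora Capital

Aurora Capital: (1 + 0.212/365)^365 − 1 = 23.607%
Meridian Mutual: (1 + 0.204/52)^52 − 1 = 22.581%
Cedar Financial: (1 + 0.200/4)^4 − 1 = 21.551%
Juniper Finance: (1 + 0.212/12)^12 − 1 = 23.386%
The highest effective annual rate is Aurora Capital at 23.607%.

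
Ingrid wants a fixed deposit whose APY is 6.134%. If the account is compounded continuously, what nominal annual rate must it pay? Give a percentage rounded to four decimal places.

Continuous: nominal r satisfies e^r − 1 = 0.06134.
r = ln(1 + 0.06134) = ln(1.06134) = 0.059532 = 5.9532%.

5.9532%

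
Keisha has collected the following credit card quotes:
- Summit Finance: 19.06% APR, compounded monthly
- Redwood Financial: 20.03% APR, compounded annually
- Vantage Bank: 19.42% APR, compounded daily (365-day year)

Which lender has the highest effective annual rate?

Vantage Bank

Summit Finance: (1 + 0.1906/12)^12 − 1 = 20.816%
Redwood Financial: compounded annually, EAR = 20.030%
Vantage Bank: (1 + 0.1942/365)^365 − 1 = 21.428%
The highest effective annual rate is Vantage Bank at 21.428%.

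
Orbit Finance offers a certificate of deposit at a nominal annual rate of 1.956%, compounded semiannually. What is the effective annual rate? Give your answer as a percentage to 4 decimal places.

1.9656%

EAR = (1 + 0.01956/2)^2 − 1.
= (1 + 0.009780)^2 − 1 = 1.019656 − 1 = 1.9656%.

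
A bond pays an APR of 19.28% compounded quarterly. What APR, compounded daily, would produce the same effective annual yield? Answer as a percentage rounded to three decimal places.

18.835%

EAR = (1 + 0.1928/4)^4 − 1 = 0.207193.
Solve (1 + r/365)^365 = 1.207193: r/365 = 1.207193^(1/365) − 1 = 0.000516, so r = 0.188346 = 18.835%.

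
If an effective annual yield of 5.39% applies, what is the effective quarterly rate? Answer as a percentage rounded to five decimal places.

1.32109%

The per-quarter rate i satisfies (1 + i)^4 = 1 + 0.0539.
i = 1.0539^(1/4) − 1 = 0.0132109 = 1.32109%.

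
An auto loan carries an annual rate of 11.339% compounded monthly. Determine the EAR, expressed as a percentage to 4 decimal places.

11.9473%

EAR = (1 + 0.11339/12)^12 − 1.
= (1 + 0.009449)^12 − 1 = 1.119473 − 1 = 11.9473%.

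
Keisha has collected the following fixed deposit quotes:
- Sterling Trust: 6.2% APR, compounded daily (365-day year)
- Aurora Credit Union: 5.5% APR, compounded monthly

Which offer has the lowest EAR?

Sterling Trust: (1 + 0.062/365)^365 − 1 = 6.396%
Aurora Credit Union: (1 + 0.055/12)^12 − 1 = 5.641%
The lowest effective annual rate is Aurora Credit Union at 5.641%.

Aurora Credit Union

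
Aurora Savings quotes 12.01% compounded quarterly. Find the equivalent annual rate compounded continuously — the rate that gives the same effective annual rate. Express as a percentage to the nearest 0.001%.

EAR = (1 + 0.1201/4)^4 − 1 = 0.125618.
Equivalent continuous rate: r = ln(1 + 0.125618) = 0.118332 = 11.833%.

11.833%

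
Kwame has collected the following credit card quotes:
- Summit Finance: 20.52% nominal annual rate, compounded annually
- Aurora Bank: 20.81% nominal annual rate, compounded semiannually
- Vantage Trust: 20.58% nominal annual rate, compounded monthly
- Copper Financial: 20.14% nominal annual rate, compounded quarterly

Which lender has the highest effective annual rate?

Summit Finance: compounded annually, EAR = 20.520%
Aurora Bank: (1 + 0.2081/2)^2 − 1 = 21.893%
Vantage Trust: (1 + 0.2058/12)^12 − 1 = 22.637%
Copper Financial: (1 + 0.2014/4)^4 − 1 = 21.713%
The highest effective annual rate is Vantage Trust at 22.637%.

Vantage Trust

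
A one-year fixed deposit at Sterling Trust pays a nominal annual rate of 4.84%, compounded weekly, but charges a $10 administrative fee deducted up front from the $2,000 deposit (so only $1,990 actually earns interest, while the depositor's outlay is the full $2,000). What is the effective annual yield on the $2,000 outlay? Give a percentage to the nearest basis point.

Value after one year: 1,990 × (1 + 0.0484/52)^52 = 1,990 × 1.049567 = $2,088.64.
Effective yield on the $2,000 outlay: 2,088.64 / 2,000 − 1 = 0.044319 = 4.43%.

4.43%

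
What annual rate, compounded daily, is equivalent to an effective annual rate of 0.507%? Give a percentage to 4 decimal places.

0.5057%

(1 + r/365)^365 − 1 = 0.00507, so 1 + r/365 = 1.00507^(1/365).
r/365 = 0.000014, so r = 0.005057 = 0.5057%.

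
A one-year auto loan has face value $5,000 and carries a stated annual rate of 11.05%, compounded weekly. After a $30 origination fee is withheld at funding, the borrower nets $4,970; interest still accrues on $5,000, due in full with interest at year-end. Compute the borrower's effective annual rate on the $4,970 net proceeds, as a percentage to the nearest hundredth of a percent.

12.34%

Amount owed after one year: 5,000 × (1 + 0.1105/52)^52 = 5,000 × 1.116705 = $5,583.53.
Effective rate on net proceeds: 5,583.53 / 4,970 − 1 = 0.123446 = 12.34%.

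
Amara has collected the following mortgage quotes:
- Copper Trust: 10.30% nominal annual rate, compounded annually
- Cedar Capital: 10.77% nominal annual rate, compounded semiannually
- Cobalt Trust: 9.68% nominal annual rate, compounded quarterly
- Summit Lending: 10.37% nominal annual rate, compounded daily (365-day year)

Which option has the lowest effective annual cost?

Copper Trust: compounded annually, EAR = 10.300%
Cedar Capital: (1 + 0.1077/2)^2 − 1 = 11.060%
Cobalt Trust: (1 + 0.0968/4)^4 − 1 = 10.037%
Summit Lending: (1 + 0.1037/365)^365 − 1 = 10.925%
The lowest effective annual rate is Cobalt Trust at 10.037%.

Cobalt Trust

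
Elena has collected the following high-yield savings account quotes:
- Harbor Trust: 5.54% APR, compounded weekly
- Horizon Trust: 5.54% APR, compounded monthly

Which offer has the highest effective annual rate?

Harbor Trust

Harbor Trust: (1 + 0.0554/52)^52 − 1 = 5.693%
Horizon Trust: (1 + 0.0554/12)^12 − 1 = 5.683%
The highest effective annual rate is Harbor Trust at 5.693%.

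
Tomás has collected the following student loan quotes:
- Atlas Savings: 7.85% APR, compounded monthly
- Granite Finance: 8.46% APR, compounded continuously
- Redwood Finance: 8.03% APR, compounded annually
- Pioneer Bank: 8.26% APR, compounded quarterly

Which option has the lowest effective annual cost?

Atlas Savings: (1 + 0.0785/12)^12 − 1 = 8.139%
Granite Finance: e^0.0846 − 1 = 8.828%
Redwood Finance: compounded annually, EAR = 8.030%
Pioneer Bank: (1 + 0.0826/4)^4 − 1 = 8.519%
The lowest effective annual rate is Redwood Finance at 8.030%.

Redwood Finance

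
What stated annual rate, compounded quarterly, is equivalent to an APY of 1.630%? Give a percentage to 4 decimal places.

(1 + r/4)^4 − 1 = 0.01630, so 1 + r/4 = 1.01630^(1/4).
r/4 = 0.004050, so r = 0.016201 = 1.6201%.

1.6201%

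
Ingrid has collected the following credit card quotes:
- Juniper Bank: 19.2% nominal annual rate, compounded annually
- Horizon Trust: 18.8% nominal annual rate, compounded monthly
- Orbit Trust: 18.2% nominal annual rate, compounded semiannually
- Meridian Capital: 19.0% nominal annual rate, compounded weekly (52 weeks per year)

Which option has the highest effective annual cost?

Meridian Capital

Juniper Bank: compounded annually, EAR = 19.200%
Horizon Trust: (1 + 0.188/12)^12 − 1 = 20.508%
Orbit Trust: (1 + 0.182/2)^2 − 1 = 19.028%
Meridian Capital: (1 + 0.190/52)^52 − 1 = 20.883%
The highest effective annual rate is Meridian Capital at 20.883%.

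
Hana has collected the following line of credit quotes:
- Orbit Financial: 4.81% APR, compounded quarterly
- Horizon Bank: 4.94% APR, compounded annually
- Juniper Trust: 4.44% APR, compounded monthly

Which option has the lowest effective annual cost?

Orbit Financial: (1 + 0.0481/4)^4 − 1 = 4.897%
Horizon Bank: compounded annually, EAR = 4.940%
Juniper Trust: (1 + 0.0444/12)^12 − 1 = 4.531%
The lowest effective annual rate is Juniper Trust at 4.531%.

Juniper Trust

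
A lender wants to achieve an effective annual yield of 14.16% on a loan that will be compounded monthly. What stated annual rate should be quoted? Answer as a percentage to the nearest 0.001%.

13.316%

(1 + r/12)^12 − 1 = 0.1416, so 1 + r/12 = 1.1416^(1/12).
r/12 = 0.011097, so r = 0.133164 = 13.316%.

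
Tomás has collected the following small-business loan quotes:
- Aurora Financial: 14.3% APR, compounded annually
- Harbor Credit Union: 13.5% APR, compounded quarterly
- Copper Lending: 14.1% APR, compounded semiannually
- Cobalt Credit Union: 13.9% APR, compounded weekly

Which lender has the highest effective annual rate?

Cobalt Credit Union

Aurora Financial: compounded annually, EAR = 14.300%
Harbor Credit Union: (1 + 0.135/4)^4 − 1 = 14.199%
Copper Lending: (1 + 0.141/2)^2 − 1 = 14.597%
Cobalt Credit Union: (1 + 0.139/52)^52 − 1 = 14.891%
The highest effective annual rate is Cobalt Credit Union at 14.891%.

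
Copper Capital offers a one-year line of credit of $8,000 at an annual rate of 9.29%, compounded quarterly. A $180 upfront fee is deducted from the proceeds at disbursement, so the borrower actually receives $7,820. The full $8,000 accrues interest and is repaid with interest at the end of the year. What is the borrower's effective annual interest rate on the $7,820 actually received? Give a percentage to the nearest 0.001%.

12.142%

Amount owed after one year: 8,000 × (1 + 0.0929/4)^4 = 8,000 × 1.096187 = $8,769.49.
Effective rate on net proceeds: 8,769.49 / 7,820 − 1 = 0.121419 = 12.142%.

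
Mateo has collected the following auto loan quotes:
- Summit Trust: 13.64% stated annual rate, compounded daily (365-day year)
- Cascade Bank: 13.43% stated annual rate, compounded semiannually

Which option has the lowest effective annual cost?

Cascade Bank

Summit Trust: (1 + 0.1364/365)^365 − 1 = 14.611%
Cascade Bank: (1 + 0.1343/2)^2 − 1 = 13.881%
The lowest effective annual rate is Cascade Bank at 13.881%.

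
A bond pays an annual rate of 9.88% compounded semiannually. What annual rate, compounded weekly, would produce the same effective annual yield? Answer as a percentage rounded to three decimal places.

9.653%

EAR = (1 + 0.0988/2)^2 − 1 = 0.101240.
Solve (1 + r/52)^52 = 1.101240: r/52 = 1.101240^(1/52) − 1 = 0.001856, so r = 0.096527 = 9.653%.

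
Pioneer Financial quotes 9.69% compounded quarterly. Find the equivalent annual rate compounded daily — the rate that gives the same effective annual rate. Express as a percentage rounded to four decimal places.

9.5757%

EAR = (1 + 0.0969/4)^4 − 1 = 0.100478.
Solve (1 + r/365)^365 = 1.100478: r/365 = 1.100478^(1/365) − 1 = 0.000262, so r = 0.095757 = 9.5757%.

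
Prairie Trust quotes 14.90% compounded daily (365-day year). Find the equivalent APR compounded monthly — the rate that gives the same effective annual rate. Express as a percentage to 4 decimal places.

EAR = (1 + 0.1490/365)^365 − 1 = 0.160638.
Solve (1 + r/12)^12 = 1.160638: r/12 = 1.160638^(1/12) − 1 = 0.012492, so r = 0.149898 = 14.9898%.

14.9898%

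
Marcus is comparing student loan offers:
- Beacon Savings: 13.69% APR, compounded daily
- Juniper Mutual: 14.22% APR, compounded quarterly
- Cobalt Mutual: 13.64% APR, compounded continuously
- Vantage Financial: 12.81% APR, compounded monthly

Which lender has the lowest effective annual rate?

Vantage Financial

Beacon Savings: (1 + 0.1369/365)^365 − 1 = 14.668%
Juniper Mutual: (1 + 0.1422/4)^4 − 1 = 14.996%
Cobalt Mutual: e^0.1364 − 1 = 14.614%
Vantage Financial: (1 + 0.1281/12)^12 − 1 = 13.590%
The lowest effective annual rate is Vantage Financial at 13.590%.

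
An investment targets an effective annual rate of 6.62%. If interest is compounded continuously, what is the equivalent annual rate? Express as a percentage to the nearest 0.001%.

Continuous: nominal r satisfies e^r − 1 = 0.0662.
r = ln(1 + 0.0662) = ln(1.0662) = 0.064101 = 6.410%.

6.410%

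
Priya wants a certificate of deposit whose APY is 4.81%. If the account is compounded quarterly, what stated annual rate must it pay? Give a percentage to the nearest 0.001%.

4.726%

(1 + r/4)^4 − 1 = 0.0481, so 1 + r/4 = 1.0481^(1/4).
r/4 = 0.011814, so r = 0.047256 = 4.726%.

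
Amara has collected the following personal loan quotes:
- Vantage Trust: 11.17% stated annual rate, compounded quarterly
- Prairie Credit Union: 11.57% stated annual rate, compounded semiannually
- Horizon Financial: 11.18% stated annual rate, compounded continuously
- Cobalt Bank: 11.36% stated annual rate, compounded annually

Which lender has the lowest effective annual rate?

Vantage Trust: (1 + 0.1117/4)^4 − 1 = 11.647%
Prairie Credit Union: (1 + 0.1157/2)^2 − 1 = 11.905%
Horizon Financial: e^0.1118 − 1 = 11.829%
Cobalt Bank: compounded annually, EAR = 11.360%
The lowest effective annual rate is Cobalt Bank at 11.360%.

Cobalt Bank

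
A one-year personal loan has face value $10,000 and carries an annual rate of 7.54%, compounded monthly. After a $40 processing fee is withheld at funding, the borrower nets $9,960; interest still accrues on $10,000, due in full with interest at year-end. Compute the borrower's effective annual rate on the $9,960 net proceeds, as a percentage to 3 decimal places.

Amount owed after one year: 10,000 × (1 + 0.0754/12)^12 = 10,000 × 1.078061 = $10,780.61.
Effective rate on net proceeds: 10,780.61 / 9,960 − 1 = 0.082391 = 8.239%.

8.239%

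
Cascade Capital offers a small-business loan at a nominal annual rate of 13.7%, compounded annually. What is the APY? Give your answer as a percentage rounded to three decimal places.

13.700%

Annual compounding means the effective rate equals the nominal rate: 13.700%.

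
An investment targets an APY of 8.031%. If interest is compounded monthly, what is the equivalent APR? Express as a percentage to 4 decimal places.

(1 + r/12)^12 − 1 = 0.08031, so 1 + r/12 = 1.08031^(1/12).
r/12 = 0.006458, so r = 0.077497 = 7.7497%.

7.7497%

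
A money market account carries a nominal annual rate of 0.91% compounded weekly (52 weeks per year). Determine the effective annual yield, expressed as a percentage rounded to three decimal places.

EAR = (1 + 0.0091/52)^52 − 1.
= (1 + 0.000175)^52 − 1 = 1.009141 − 1 = 0.914%.

0.914%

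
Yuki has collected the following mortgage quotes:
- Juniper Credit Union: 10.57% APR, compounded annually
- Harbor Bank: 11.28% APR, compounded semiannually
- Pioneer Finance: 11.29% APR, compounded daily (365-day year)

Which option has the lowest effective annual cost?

Juniper Credit Union: compounded annually, EAR = 10.570%
Harbor Bank: (1 + 0.1128/2)^2 − 1 = 11.598%
Pioneer Finance: (1 + 0.1129/365)^365 − 1 = 11.950%
The lowest effective annual rate is Juniper Credit Union at 10.570%.

Juniper Credit Union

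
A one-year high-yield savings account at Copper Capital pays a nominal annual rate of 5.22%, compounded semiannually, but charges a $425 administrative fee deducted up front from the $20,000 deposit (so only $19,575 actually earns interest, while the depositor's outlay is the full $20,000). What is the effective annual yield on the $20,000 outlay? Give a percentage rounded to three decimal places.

3.051%

Value after one year: 19,575 × (1 + 0.0522/2)^2 = 19,575 × 1.052881 = $20,610.15.
Effective yield on the $20,000 outlay: 20,610.15 / 20,000 − 1 = 0.030507 = 3.051%.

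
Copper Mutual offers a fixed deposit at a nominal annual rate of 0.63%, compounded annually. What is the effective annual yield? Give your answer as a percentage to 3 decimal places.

Annual compounding means the effective rate equals the nominal rate: 0.630%.

0.630%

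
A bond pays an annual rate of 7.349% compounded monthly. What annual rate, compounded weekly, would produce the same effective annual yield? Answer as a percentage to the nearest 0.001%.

EAR = (1 + 0.07349/12)^12 − 1 = 0.076017.
Solve (1 + r/52)^52 = 1.076017: r/52 = 1.076017^(1/52) − 1 = 0.001410, so r = 0.073318 = 7.332%.

7.332%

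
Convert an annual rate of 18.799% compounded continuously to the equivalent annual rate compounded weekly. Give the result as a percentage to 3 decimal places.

18.833%

EAR under continuous compounding: e^0.18799 − 1 = 0.206821.
Solve (1 + r/52)^52 = 1.206821: r/52 = 1.206821^(1/52) − 1 = 0.003622, so r = 0.188330 = 18.833%.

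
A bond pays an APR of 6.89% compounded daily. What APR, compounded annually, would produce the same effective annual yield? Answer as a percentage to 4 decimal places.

EAR = (1 + 0.0689/365)^365 − 1 = 0.071322.
Compounded annually, the equivalent nominal rate is the EAR itself: 7.1322%.

7.1322%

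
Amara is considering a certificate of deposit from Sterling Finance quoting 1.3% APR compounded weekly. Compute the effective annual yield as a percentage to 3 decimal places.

1.308%

EAR = (1 + 0.013/52)^52 − 1.
= (1 + 0.000250)^52 − 1 = 1.013083 − 1 = 1.308%.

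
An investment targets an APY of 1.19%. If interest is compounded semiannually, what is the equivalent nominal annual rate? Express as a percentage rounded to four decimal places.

1.1865%

(1 + r/2)^2 − 1 = 0.0119, so 1 + r/2 = 1.0119^(1/2).
r/2 = 0.005932, so r = 0.011865 = 1.1865%.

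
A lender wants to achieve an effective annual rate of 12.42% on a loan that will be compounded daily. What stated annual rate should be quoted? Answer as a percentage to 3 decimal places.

(1 + r/365)^365 − 1 = 0.1242, so 1 + r/365 = 1.1242^(1/365).
r/365 = 0.000321, so r = 0.117090 = 11.709%.

11.709%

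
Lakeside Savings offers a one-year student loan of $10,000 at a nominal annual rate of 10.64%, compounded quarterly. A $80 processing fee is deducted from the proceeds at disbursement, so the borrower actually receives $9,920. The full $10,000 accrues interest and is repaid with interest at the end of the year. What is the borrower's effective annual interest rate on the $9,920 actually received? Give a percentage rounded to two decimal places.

Amount owed after one year: 10,000 × (1 + 0.1064/4)^4 = 10,000 × 1.110721 = $11,107.21.
Effective rate on net proceeds: 11,107.21 / 9,920 − 1 = 0.119679 = 11.97%.

11.97%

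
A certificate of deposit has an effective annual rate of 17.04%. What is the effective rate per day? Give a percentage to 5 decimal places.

The per-day rate i satisfies (1 + i)^365 = 1 + 0.1704.
i = 1.1704^(1/365) − 1 = 0.0004312 = 0.04312%.

0.04312%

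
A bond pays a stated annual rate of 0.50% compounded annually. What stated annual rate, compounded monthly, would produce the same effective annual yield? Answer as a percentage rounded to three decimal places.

0.499%

Compounded annually, EAR = nominal = 0.005000.
Solve (1 + r/12)^12 = 1.005000: r/12 = 1.005000^(1/12) − 1 = 0.000416, so r = 0.004989 = 0.499%.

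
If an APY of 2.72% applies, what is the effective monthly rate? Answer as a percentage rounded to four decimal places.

The per-month rate i satisfies (1 + i)^12 = 1 + 0.0272.
i = 1.0272^(1/12) − 1 = 0.0022389 = 0.2239%.

0.2239%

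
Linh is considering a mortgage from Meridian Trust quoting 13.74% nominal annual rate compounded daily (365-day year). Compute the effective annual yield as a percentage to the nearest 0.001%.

EAR = (1 + 0.1374/365)^365 − 1.
= (1 + 0.000376)^365 − 1 = 1.147257 − 1 = 14.726%.

14.726%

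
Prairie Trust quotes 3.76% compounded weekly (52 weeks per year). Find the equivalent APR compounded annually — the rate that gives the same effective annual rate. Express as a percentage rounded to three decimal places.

3.830%

EAR = (1 + 0.0376/52)^52 − 1 = 0.038302.
Compounded annually, the equivalent nominal rate is the EAR itself: 3.830%.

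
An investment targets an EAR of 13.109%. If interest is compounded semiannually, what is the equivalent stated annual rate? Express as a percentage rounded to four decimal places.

(1 + r/2)^2 − 1 = 0.13109, so 1 + r/2 = 1.13109^(1/2).
r/2 = 0.063527, so r = 0.127054 = 12.7054%.

12.7054%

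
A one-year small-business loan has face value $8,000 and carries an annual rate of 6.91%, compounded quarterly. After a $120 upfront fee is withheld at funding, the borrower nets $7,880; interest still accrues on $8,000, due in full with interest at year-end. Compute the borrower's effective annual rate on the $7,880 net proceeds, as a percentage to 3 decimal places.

Amount owed after one year: 8,000 × (1 + 0.0691/4)^4 = 8,000 × 1.070911 = $8,567.29.
Effective rate on net proceeds: 8,567.29 / 7,880 − 1 = 0.087220 = 8.722%.

8.722%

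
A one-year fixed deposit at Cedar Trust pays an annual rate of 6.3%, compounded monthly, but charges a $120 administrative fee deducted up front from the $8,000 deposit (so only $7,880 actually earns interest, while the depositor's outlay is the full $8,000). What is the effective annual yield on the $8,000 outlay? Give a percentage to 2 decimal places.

4.89%

Value after one year: 7,880 × (1 + 0.063/12)^12 = 7,880 × 1.064851 = $8,391.03.
Effective yield on the $8,000 outlay: 8,391.03 / 8,000 − 1 = 0.048879 = 4.89%.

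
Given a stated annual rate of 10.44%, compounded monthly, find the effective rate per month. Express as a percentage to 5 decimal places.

0.87000%

With a nominal annual rate compounded monthly, the periodic rate is the nominal rate divided by 12.
i = 0.1044 / 12 = 0.0087000 = 0.87000%.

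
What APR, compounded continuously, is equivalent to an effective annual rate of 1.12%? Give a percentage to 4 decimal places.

1.1138%

Continuous: nominal r satisfies e^r − 1 = 0.0112.
r = ln(1 + 0.0112) = ln(1.0112) = 0.011138 = 1.1138%.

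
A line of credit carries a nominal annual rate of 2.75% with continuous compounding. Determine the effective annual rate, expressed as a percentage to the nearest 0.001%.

2.788%

With continuous compounding, EAR = e^0.0275 − 1.
e^0.0275 = 1.027882, so EAR = 0.027882 = 2.788%.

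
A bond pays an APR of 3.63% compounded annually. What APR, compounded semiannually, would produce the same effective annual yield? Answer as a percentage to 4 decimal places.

3.5976%

Compounded annually, EAR = nominal = 0.036300.
Solve (1 + r/2)^2 = 1.036300: r/2 = 1.036300^(1/2) − 1 = 0.017988, so r = 0.035976 = 3.5976%.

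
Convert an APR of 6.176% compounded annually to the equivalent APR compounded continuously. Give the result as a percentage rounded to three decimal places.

Compounded annually, EAR = nominal = 0.061760.
Equivalent continuous rate: r = ln(1 + 0.061760) = 0.059928 = 5.993%.

5.993%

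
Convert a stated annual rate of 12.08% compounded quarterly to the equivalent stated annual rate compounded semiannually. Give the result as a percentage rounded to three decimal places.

EAR = (1 + 0.1208/4)^4 − 1 = 0.126383.
Solve (1 + r/2)^2 = 1.126383: r/2 = 1.126383^(1/2) − 1 = 0.061312, so r = 0.122624 = 12.262%.

12.262%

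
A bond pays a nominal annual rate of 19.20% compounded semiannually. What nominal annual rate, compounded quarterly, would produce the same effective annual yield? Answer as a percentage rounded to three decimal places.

18.760%

EAR = (1 + 0.1920/2)^2 − 1 = 0.201216.
Solve (1 + r/4)^4 = 1.201216: r/4 = 1.201216^(1/4) − 1 = 0.046900, so r = 0.187601 = 18.760%.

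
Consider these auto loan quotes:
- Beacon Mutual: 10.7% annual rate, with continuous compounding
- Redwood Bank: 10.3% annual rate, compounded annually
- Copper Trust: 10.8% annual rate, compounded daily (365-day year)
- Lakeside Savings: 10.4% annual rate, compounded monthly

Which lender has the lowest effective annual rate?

Redwood Bank

Beacon Mutual: e^0.107 − 1 = 11.293%
Redwood Bank: compounded annually, EAR = 10.300%
Copper Trust: (1 + 0.108/365)^365 − 1 = 11.403%
Lakeside Savings: (1 + 0.104/12)^12 − 1 = 10.910%
The lowest effective annual rate is Redwood Bank at 10.300%.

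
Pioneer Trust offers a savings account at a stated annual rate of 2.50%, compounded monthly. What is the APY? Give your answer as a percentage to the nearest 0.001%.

2.529%

EAR = (1 + 0.0250/12)^12 − 1.
= (1 + 0.002083)^12 − 1 = 1.025288 − 1 = 2.529%.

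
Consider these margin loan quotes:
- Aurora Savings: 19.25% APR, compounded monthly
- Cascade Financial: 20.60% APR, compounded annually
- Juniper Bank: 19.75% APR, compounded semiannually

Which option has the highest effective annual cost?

Aurora Savings

Aurora Savings: (1 + 0.1925/12)^12 − 1 = 21.043%
Cascade Financial: compounded annually, EAR = 20.600%
Juniper Bank: (1 + 0.1975/2)^2 − 1 = 20.725%
The highest effective annual rate is Aurora Savings at 21.043%.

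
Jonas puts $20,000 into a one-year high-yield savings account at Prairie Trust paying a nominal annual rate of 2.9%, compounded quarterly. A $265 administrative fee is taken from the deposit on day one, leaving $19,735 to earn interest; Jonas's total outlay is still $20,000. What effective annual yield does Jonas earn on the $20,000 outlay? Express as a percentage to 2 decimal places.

1.57%

Value after one year: 19,735 × (1 + 0.029/4)^4 = 19,735 × 1.029317 = $20,313.57.
Effective yield on the $20,000 outlay: 20,313.57 / 20,000 − 1 = 0.015678 = 1.57%.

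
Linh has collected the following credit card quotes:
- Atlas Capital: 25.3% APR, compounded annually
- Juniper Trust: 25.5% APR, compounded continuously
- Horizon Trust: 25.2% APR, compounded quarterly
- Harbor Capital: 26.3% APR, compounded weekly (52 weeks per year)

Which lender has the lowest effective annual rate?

Atlas Capital

Atlas Capital: compounded annually, EAR = 25.300%
Juniper Trust: e^0.255 − 1 = 29.046%
Horizon Trust: (1 + 0.252/4)^4 − 1 = 27.683%
Harbor Capital: (1 + 0.263/52)^52 − 1 = 29.996%
The lowest effective annual rate is Atlas Capital at 25.300%.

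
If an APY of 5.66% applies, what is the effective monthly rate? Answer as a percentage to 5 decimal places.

0.45986%

The per-month rate i satisfies (1 + i)^12 = 1 + 0.0566.
i = 1.0566^(1/12) − 1 = 0.0045986 = 0.45986%.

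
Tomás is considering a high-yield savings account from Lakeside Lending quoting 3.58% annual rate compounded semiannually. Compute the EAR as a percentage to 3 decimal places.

EAR = (1 + 0.0358/2)^2 − 1.
= 1.036120 − 1 = 3.612%.

3.612%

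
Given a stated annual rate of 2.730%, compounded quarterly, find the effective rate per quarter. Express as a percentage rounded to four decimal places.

0.6825%

With a nominal annual rate compounded quarterly, the periodic rate is the nominal rate divided by 4.
i = 0.02730 / 4 = 0.0068250 = 0.6825%.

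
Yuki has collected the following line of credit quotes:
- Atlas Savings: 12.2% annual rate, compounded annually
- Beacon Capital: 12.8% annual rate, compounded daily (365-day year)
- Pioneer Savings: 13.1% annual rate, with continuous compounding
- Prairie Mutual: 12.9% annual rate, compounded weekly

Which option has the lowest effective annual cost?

Atlas Savings

Atlas Savings: compounded annually, EAR = 12.200%
Beacon Capital: (1 + 0.128/365)^365 − 1 = 13.653%
Pioneer Savings: e^0.131 − 1 = 13.997%
Prairie Mutual: (1 + 0.129/52)^52 − 1 = 13.751%
The lowest effective annual rate is Atlas Savings at 12.200%.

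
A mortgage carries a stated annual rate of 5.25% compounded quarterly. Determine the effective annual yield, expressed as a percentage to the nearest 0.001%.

EAR = (1 + 0.0525/4)^4 − 1.
= (1 + 0.013125)^4 − 1 = 1.053543 − 1 = 5.354%.

5.354%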